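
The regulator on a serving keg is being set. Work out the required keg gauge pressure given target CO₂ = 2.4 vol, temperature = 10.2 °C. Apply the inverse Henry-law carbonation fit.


psi = vols/(0.01821 + 0.09011·e^(−0.04·T)) − 14.695
psi = 2.4/(0.01821 + 0.09011·e^(−0.04·10.2)) − 14.695

16.0225 psi


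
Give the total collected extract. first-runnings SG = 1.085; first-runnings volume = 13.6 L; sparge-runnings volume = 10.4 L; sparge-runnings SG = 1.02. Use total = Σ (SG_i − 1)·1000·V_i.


first = (1.085 − 1)·1000·13.6 = 1156.0000
sparge = (1.02 − 1)·1000·10.4 = 208.0000
total = 1156.0000 + 208.0000

1364.0000 gravity·L


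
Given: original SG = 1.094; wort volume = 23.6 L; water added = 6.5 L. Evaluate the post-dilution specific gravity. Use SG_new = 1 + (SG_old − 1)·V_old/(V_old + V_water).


pts = (1.094 − 1)·1000·23.6/(23.6 + 6.5) = 73.7010
SG_new = 1 + 73.7010/1000

1.0737


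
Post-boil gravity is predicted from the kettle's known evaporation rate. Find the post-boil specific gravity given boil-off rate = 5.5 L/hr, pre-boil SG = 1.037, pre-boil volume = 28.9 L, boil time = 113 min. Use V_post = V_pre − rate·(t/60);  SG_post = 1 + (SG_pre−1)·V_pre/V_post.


V_post = 28.9 − 5.5·(113/60) = 18.5417
SG_post = 1 + (1.037 − 1)·28.9/18.5417

1.0577


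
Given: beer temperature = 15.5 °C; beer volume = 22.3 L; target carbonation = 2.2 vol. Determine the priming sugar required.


residual = 14.695·(0.01821 + 0.09011·e^(−0.04·T));  sugar = (target − residual)·4.0·V
residual = 14.695·(0.01821 + 0.09011·e^(−0.04·15.5)) = 0.9799
sugar = (2.2 − 0.9799)·4.0·22.3

108.8308 g


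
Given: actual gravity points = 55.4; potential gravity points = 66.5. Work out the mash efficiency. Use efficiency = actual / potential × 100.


efficiency = 55.4 / 66.5 × 100

83.3083 %


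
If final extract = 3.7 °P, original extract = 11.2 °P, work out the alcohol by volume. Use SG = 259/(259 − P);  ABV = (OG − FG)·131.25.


OG = 259/(259 − 11.2) = 1.0452
FG = 259/(259 − 3.7) = 1.0145
ABV = (1.0452 − 1.0145)·131.25

4.0300 % ABV


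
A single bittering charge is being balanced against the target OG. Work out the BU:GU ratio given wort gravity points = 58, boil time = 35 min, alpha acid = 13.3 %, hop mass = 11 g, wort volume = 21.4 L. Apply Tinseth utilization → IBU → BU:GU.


U = 1.65·0.000125^(GP/1000)·(1−e^(−0.04t))/4.15;  IBU = (α/100)·m·U·1000/V;  BU:GU = IBU/GP
U = 1.65·0.000125^(58/1000)·(1−e^(−0.04·35))/4.15 = 0.1779
IBU = (13.3/100)·11·0.1779·1000/21.4 = 12.1595
BU:GU = 12.1595/58

0.2096


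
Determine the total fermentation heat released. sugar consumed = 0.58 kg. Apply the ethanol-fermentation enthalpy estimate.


Q = m_sugar · 590 kJ/kg
Q = 0.58 · 590

342.2000 kJ


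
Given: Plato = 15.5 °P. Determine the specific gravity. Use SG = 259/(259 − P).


SG = 259/(259 − 15.5)

1.0637


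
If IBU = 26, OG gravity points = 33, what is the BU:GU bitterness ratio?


BU:GU = IBU / OG_points
BU:GU = 26 / 33

0.7879


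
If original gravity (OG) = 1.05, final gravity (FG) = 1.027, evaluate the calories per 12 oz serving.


ABW = (OG−FG)·131.25·0.79/FG;  °P = 259 − 259/SG (for OG→OE and FG→AE);  RE = 0.1808·OE + 0.8192·AE;  Cal = (6.9·ABW + 4·(RE−0.1))·FG·3.55
ABW = (1.05 − 1.027)·131.25·0.79/1.027 = 2.3221
OE = 259 − 259/1.05 = 12.3333 °P
AE = 259 − 259/1.027 = 6.8092 °P
RE = 0.1808·12.3333 + 0.8192·6.8092 = 7.8079 °P
Cal = (6.9·2.3221 + 4·(7.8079−0.1))·1.027·3.55

170.8237 kcal


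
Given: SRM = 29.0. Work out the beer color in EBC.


EBC = SRM · 1.97
EBC = 29.0 · 1.97

57.1300 EBC


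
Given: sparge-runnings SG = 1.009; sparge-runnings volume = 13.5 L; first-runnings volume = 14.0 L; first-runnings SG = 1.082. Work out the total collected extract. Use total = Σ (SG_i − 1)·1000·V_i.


first = (1.082 − 1)·1000·14.0 = 1148.0000
sparge = (1.009 − 1)·1000·13.5 = 121.5000
total = 1148.0000 + 121.5000

1269.5000 gravity·L


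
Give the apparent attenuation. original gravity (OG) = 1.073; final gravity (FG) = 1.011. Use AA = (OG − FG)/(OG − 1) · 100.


AA = (1.073 − 1.011)/(1.073 − 1) · 100

84.9315 %


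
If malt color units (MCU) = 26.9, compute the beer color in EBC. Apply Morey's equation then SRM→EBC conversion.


SRM = 1.4922·MCU^0.6859;  EBC = SRM·1.97
SRM = 1.4922·26.9^0.6859 = 14.2723
EBC = 14.2723·1.97

28.1164 EBC


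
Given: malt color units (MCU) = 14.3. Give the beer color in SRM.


SRM = 1.4922 · MCU^0.6859
SRM = 1.4922 · 14.3^0.6859

9.2528 SRM


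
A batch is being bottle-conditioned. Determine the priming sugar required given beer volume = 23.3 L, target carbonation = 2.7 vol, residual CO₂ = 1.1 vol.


sugar = (target − residual)·4.0·V
sugar = (2.7 − 1.1)·4.0·23.3

149.1200 g


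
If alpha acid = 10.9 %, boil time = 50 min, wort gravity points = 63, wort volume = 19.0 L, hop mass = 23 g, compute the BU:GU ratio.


U = 1.65·0.000125^(GP/1000)·(1−e^(−0.04t))/4.15;  IBU = (α/100)·m·U·1000/V;  BU:GU = IBU/GP
U = 1.65·0.000125^(63/1000)·(1−e^(−0.04·50))/4.15 = 0.1952
IBU = (10.9/100)·23·0.1952·1000/19.0 = 25.7507
BU:GU = 25.7507/63

0.4087


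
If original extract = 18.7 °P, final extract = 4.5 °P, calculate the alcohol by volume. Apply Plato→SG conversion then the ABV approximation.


SG = 259/(259 − P);  ABV = (OG − FG)·131.25
OG = 259/(259 − 18.7) = 1.0778
FG = 259/(259 − 4.5) = 1.0177
ABV = (1.0778 − 1.0177)·131.25

7.8931 % ABV


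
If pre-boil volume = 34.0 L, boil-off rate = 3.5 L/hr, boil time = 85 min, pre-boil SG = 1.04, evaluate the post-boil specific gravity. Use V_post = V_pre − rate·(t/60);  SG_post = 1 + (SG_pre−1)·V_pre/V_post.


V_post = 34.0 − 3.5·(85/60) = 29.0417
SG_post = 1 + (1.04 − 1)·34.0/29.0417

1.0468


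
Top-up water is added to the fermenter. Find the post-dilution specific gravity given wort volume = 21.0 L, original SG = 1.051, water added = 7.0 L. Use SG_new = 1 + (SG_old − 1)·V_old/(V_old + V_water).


pts = (1.051 − 1)·1000·21.0/(21.0 + 7.0) = 38.2500
SG_new = 1 + 38.2500/1000

1.0382


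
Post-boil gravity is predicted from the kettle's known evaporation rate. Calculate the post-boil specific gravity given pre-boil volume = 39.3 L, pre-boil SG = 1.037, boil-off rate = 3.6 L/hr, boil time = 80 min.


V_post = V_pre − rate·(t/60);  SG_post = 1 + (SG_pre−1)·V_pre/V_post
V_post = 39.3 − 3.6·(80/60) = 34.5000
SG_post = 1 + (1.037 − 1)·39.3/34.5000

1.0421


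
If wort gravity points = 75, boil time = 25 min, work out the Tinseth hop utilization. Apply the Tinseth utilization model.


U = 1.65·0.000125^(GP/1000) · (1 − e^(−0.04·t))/4.15
bigness = 1.65·0.000125^(75/1000) = 0.8409
boil_factor = (1 − e^(−0.04·25))/4.15 = 0.1523
U = 0.8409 · 0.1523

0.1281


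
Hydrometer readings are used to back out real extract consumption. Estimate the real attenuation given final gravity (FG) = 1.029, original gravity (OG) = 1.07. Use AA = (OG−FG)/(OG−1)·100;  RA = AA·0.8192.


AA = (1.07 − 1.029)/(1.07 − 1)·100 = 58.5714
RA = 58.5714·0.8192

47.9817 %


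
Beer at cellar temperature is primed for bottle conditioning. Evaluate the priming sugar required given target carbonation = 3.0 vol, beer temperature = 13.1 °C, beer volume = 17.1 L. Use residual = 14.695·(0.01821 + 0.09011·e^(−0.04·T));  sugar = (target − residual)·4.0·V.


residual = 14.695·(0.01821 + 0.09011·e^(−0.04·13.1)) = 1.0517
sugar = (3.0 − 1.0517)·4.0·17.1

133.2639 g


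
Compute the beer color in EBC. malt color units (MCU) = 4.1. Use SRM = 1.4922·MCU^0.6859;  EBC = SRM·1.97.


SRM = 1.4922·4.1^0.6859 = 3.9277
EBC = 3.9277·1.97

7.7375 EBC


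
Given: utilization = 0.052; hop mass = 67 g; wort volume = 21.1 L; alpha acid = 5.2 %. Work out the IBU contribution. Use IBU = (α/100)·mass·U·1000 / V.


IBU = (5.2/100)·67·0.052·1000 / 21.1

8.5862 IBU


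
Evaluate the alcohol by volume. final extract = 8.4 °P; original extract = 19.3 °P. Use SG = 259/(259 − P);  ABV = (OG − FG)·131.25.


OG = 259/(259 − 19.3) = 1.0805
FG = 259/(259 − 8.4) = 1.0335
ABV = (1.0805 − 1.0335)·131.25

6.1685 % ABV


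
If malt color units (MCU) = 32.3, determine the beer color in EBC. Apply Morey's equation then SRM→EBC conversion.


SRM = 1.4922·MCU^0.6859;  EBC = SRM·1.97
SRM = 1.4922·32.3^0.6859 = 16.1804
EBC = 16.1804·1.97

31.8754 EBC


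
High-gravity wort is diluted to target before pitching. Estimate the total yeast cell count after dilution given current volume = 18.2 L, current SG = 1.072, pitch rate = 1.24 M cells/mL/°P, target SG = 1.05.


V_w = V·((SG_c−1)/(SG_t−1)−1);  °P = 259 − 259/SG_t;  cells = rate·(V+V_w)·°P
V_w = 18.2·((1.072−1)/(1.05−1)−1) = 8.0080
V_final = 18.2 + 8.0080 = 26.2080
°P = 259 − 259/1.05 = 12.3333
cells = 1.24·26.2080·12.3333

400.8077 billion cells


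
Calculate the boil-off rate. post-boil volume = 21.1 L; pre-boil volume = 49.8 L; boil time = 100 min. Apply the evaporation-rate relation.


rate = (V_pre − V_post) / (t_min/60)
rate = (49.8 − 21.1) / (100/60)

17.2200 L/hr


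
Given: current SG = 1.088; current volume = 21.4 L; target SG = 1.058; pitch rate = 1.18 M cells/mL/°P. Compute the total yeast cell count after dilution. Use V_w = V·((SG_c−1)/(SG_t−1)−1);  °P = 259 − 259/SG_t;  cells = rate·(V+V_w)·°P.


V_w = 21.4·((1.088−1)/(1.058−1)−1) = 11.0690
V_final = 21.4 + 11.0690 = 32.4690
°P = 259 − 259/1.058 = 14.1985
cells = 1.18·32.4690·14.1985

543.9920 billion cells


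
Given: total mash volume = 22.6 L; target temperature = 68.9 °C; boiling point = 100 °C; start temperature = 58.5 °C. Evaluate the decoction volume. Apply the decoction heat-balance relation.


V_dec = V_total·(T_target − T_start)/(T_boil − T_start)
V_dec = 22.6·(68.9 − 58.5)/(100 − 58.5)

5.6636 L


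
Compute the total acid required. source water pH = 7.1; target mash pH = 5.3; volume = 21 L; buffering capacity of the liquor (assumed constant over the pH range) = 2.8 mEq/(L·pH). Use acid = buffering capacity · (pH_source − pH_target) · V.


acid = 2.8 · (7.1 − 5.3) · 21

105.8400 mEq


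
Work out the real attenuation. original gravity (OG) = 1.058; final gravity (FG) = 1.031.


AA = (OG−FG)/(OG−1)·100;  RA = AA·0.8192
AA = (1.058 − 1.031)/(1.058 − 1)·100 = 46.5517
RA = 46.5517·0.8192

38.1352 %


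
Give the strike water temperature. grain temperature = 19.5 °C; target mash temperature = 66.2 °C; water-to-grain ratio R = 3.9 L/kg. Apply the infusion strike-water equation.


T_strike = (0.41/R)·(T_mash − T_grain) + T_mash
T_strike = (0.41/3.9)·(66.2 − 19.5) + 66.2

71.1095 °C


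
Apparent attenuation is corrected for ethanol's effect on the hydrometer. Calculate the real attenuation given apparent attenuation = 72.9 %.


RA = AA · 0.8192
RA = 72.9 · 0.8192

59.7197 %


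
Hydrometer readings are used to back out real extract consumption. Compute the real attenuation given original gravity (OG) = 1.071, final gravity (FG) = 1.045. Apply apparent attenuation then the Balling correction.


AA = (OG−FG)/(OG−1)·100;  RA = AA·0.8192
AA = (1.071 − 1.045)/(1.071 − 1)·100 = 36.6197
RA = 36.6197·0.8192

29.9989 %


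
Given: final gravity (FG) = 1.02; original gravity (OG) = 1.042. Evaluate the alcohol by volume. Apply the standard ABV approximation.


ABV = (OG − FG) · 131.25
ABV = (1.042 − 1.02) · 131.25

2.8875 % ABV


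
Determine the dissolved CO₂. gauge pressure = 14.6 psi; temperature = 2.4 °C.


vols = (P + 14.695)·(0.01821 + 0.09011·e^(−0.04·T))
vols = (14.6 + 14.695)·(0.01821 + 0.09011·e^(−0.04·2.4))

2.9316 volumes


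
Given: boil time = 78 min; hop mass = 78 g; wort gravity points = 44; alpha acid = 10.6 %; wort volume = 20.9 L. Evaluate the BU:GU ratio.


U = 1.65·0.000125^(GP/1000)·(1−e^(−0.04t))/4.15;  IBU = (α/100)·m·U·1000/V;  BU:GU = IBU/GP
U = 1.65·0.000125^(44/1000)·(1−e^(−0.04·78))/4.15 = 0.2559
IBU = (10.6/100)·78·0.2559·1000/20.9 = 101.2373
BU:GU = 101.2373/44

2.3008


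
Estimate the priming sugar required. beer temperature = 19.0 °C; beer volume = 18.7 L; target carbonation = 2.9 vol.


residual = 14.695·(0.01821 + 0.09011·e^(−0.04·T));  sugar = (target − residual)·4.0·V
residual = 14.695·(0.01821 + 0.09011·e^(−0.04·19.0)) = 0.8869
sugar = (2.9 − 0.8869)·4.0·18.7

150.5826 g


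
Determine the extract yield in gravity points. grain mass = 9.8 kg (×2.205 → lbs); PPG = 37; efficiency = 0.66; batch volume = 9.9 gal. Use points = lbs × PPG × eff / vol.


lbs = 9.8 × 2.205 = 21.6090
points = 21.6090 × 37 × 0.66 / 9.9

53.3022 points


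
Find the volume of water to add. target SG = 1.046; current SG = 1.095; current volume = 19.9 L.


V_water = V·((SG_curr − 1)/(SG_target − 1) − 1)
V_water = 19.9·((1.095 − 1)/(1.046 − 1) − 1)

21.1978 L


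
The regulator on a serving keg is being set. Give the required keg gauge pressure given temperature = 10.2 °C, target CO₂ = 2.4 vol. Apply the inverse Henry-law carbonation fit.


psi = vols/(0.01821 + 0.09011·e^(−0.04·T)) − 14.695
psi = 2.4/(0.01821 + 0.09011·e^(−0.04·10.2)) − 14.695

16.0225 psi


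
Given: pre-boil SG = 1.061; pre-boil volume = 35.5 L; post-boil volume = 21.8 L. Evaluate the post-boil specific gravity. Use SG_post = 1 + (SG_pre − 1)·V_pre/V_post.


pts_pre = (1.061 − 1)·1000 = 61.0000
pts_post = 61.0000·35.5/21.8 = 99.3349
SG_post = 1 + 99.3349/1000

1.0993


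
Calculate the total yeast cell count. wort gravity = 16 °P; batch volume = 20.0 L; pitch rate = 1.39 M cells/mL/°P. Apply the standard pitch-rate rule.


cells (billions) = rate · V_L · °P
cells = 1.39 · 20.0 · 16

444.8000 billion cells


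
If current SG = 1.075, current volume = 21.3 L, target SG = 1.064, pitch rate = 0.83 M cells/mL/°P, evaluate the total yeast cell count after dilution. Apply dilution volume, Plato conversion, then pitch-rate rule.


V_w = V·((SG_c−1)/(SG_t−1)−1);  °P = 259 − 259/SG_t;  cells = rate·(V+V_w)·°P
V_w = 21.3·((1.075−1)/(1.064−1)−1) = 3.6609
V_final = 21.3 + 3.6609 = 24.9609
°P = 259 − 259/1.064 = 15.5789
cells = 0.83·24.9609·15.5789

322.7581 billion cells


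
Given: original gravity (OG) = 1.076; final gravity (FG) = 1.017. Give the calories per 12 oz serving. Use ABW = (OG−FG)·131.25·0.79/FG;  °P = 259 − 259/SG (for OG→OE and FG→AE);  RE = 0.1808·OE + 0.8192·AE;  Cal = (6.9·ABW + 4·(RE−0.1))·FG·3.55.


ABW = (1.076 − 1.017)·131.25·0.79/1.017 = 6.0153
OE = 259 − 259/1.076 = 18.2937 °P
AE = 259 − 259/1.017 = 4.3294 °P
RE = 0.1808·18.2937 + 0.8192·4.3294 = 6.8541 °P
Cal = (6.9·6.0153 + 4·(6.8541−0.1))·1.017·3.55

247.3890 kcal


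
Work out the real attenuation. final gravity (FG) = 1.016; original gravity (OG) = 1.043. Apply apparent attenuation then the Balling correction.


AA = (OG−FG)/(OG−1)·100;  RA = AA·0.8192
AA = (1.043 − 1.016)/(1.043 − 1)·100 = 62.7907
RA = 62.7907·0.8192

51.4381 %


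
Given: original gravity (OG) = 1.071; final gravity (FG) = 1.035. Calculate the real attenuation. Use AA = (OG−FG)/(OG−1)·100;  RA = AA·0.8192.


AA = (1.071 − 1.035)/(1.071 − 1)·100 = 50.7042
RA = 50.7042·0.8192

41.5369 %


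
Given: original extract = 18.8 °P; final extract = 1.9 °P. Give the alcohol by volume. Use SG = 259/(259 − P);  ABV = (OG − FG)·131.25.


OG = 259/(259 − 18.8) = 1.0783
FG = 259/(259 − 1.9) = 1.0074
ABV = (1.0783 − 1.0074)·131.25

9.3027 % ABV


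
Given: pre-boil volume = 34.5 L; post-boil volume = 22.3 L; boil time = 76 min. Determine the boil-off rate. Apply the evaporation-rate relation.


rate = (V_pre − V_post) / (t_min/60)
rate = (34.5 − 22.3) / (76/60)

9.6316 L/hr


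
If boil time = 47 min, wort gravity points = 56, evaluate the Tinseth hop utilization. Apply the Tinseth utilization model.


U = 1.65·0.000125^(GP/1000) · (1 − e^(−0.04·t))/4.15
bigness = 1.65·0.000125^(56/1000) = 0.9975
boil_factor = (1 − e^(−0.04·47))/4.15 = 0.2042
U = 0.9975 · 0.2042

0.2037


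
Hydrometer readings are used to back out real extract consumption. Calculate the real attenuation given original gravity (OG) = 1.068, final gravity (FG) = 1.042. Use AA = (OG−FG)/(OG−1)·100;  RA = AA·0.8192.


AA = (1.068 − 1.042)/(1.068 − 1)·100 = 38.2353
RA = 38.2353·0.8192

31.3224 %


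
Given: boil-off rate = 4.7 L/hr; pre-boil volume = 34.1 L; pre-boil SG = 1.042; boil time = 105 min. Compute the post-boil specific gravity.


V_post = V_pre − rate·(t/60);  SG_post = 1 + (SG_pre−1)·V_pre/V_post
V_post = 34.1 − 4.7·(105/60) = 25.8750
SG_post = 1 + (1.042 − 1)·34.1/25.8750

1.0554


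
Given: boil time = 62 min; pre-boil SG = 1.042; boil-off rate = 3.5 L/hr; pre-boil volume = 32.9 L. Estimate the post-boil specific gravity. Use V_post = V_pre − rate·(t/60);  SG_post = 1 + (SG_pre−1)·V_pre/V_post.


V_post = 32.9 − 3.5·(62/60) = 29.2833
SG_post = 1 + (1.042 − 1)·32.9/29.2833

1.0472


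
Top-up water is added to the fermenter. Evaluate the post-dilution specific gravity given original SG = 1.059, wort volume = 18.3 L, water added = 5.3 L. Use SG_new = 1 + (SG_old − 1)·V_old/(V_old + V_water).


pts = (1.059 − 1)·1000·18.3/(18.3 + 5.3) = 45.7500
SG_new = 1 + 45.7500/1000

1.0457


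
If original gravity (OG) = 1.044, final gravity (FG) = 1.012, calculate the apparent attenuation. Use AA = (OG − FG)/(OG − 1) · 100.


AA = (1.044 − 1.012)/(1.044 − 1) · 100

72.7273 %


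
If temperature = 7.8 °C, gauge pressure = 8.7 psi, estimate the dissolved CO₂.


vols = (P + 14.695)·(0.01821 + 0.09011·e^(−0.04·T))
vols = (8.7 + 14.695)·(0.01821 + 0.09011·e^(−0.04·7.8))

1.9691 volumes


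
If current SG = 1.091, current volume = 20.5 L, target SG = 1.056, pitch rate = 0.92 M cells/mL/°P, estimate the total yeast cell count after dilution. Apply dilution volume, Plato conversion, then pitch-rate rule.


V_w = V·((SG_c−1)/(SG_t−1)−1);  °P = 259 − 259/SG_t;  cells = rate·(V+V_w)·°P
V_w = 20.5·((1.091−1)/(1.056−1)−1) = 12.8125
V_final = 20.5 + 12.8125 = 33.3125
°P = 259 − 259/1.056 = 13.7348
cells = 0.92·33.3125·13.7348

420.9388 billion cells


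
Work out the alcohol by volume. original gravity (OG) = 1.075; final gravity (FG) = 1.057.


ABV = (OG − FG) · 131.25
ABV = (1.075 − 1.057) · 131.25

2.3625 % ABV


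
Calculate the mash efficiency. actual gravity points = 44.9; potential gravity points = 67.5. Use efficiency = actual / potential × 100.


efficiency = 44.9 / 67.5 × 100

66.5185 %


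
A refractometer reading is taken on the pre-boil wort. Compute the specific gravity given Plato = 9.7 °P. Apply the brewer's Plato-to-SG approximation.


SG = 259/(259 − P)
SG = 259/(259 − 9.7)

1.0389


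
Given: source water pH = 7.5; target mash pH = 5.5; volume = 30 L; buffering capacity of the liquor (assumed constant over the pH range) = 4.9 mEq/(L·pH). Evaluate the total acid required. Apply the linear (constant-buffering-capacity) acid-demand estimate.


acid = buffering capacity · (pH_source − pH_target) · V
acid = 4.9 · (7.5 − 5.5) · 30

294.0000 mEq


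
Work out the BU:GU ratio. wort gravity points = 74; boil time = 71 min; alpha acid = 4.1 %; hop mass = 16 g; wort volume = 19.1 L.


U = 1.65·0.000125^(GP/1000)·(1−e^(−0.04t))/4.15;  IBU = (α/100)·m·U·1000/V;  BU:GU = IBU/GP
U = 1.65·0.000125^(74/1000)·(1−e^(−0.04·71))/4.15 = 0.1925
IBU = (4.1/100)·16·0.1925·1000/19.1 = 6.6120
BU:GU = 6.6120/74

0.0894


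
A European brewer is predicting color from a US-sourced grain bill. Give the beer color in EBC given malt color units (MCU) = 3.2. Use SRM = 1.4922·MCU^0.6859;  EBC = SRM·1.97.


SRM = 1.4922·3.2^0.6859 = 3.3137
EBC = 3.3137·1.97

6.5279 EBC


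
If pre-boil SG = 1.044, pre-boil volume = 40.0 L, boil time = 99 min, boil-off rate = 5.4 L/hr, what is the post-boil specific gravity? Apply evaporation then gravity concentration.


V_post = V_pre − rate·(t/60);  SG_post = 1 + (SG_pre−1)·V_pre/V_post
V_post = 40.0 − 5.4·(99/60) = 31.0900
SG_post = 1 + (1.044 − 1)·40.0/31.0900

1.0566


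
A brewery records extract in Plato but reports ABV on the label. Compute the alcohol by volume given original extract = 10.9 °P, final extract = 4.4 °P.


SG = 259/(259 − P);  ABV = (OG − FG)·131.25
OG = 259/(259 − 10.9) = 1.0439
FG = 259/(259 − 4.4) = 1.0173
ABV = (1.0439 − 1.0173)·131.25

3.4981 % ABV


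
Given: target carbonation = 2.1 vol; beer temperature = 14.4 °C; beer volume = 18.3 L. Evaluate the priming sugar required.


residual = 14.695·(0.01821 + 0.09011·e^(−0.04·T));  sugar = (target − residual)·4.0·V
residual = 14.695·(0.01821 + 0.09011·e^(−0.04·14.4)) = 1.0120
sugar = (2.1 − 1.0120)·4.0·18.3

79.6441 g


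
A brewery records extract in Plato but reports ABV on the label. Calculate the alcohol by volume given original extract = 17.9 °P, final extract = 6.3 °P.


SG = 259/(259 − P);  ABV = (OG − FG)·131.25
OG = 259/(259 − 17.9) = 1.0742
FG = 259/(259 − 6.3) = 1.0249
ABV = (1.0742 − 1.0249)·131.25

6.4722 % ABV


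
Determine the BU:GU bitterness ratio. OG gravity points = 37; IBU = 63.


BU:GU = IBU / OG_points
BU:GU = 63 / 37

1.7027


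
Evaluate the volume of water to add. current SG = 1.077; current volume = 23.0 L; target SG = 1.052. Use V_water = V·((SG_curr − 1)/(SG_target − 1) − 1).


V_water = 23.0·((1.077 − 1)/(1.052 − 1) − 1)

11.0577 L


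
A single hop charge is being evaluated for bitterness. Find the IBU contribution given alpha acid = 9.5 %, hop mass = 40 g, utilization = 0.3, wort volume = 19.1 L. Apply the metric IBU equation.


IBU = (α/100)·mass·U·1000 / V
IBU = (9.5/100)·40·0.3·1000 / 19.1

59.6859 IBU


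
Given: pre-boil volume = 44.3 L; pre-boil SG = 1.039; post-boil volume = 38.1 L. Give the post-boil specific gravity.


SG_post = 1 + (SG_pre − 1)·V_pre/V_post
pts_pre = (1.039 − 1)·1000 = 39.0000
pts_post = 39.0000·44.3/38.1 = 45.3465
SG_post = 1 + 45.3465/1000

1.0453


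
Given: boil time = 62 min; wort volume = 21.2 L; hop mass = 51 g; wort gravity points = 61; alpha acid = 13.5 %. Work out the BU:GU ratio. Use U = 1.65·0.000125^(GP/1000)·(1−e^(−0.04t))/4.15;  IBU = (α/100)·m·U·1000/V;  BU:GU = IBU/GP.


U = 1.65·0.000125^(61/1000)·(1−e^(−0.04·62))/4.15 = 0.2106
IBU = (13.5/100)·51·0.2106·1000/21.2 = 68.3806
BU:GU = 68.3806/61

1.1210


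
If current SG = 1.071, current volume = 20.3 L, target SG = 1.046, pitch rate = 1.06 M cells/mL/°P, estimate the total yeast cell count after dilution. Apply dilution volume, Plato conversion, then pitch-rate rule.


V_w = V·((SG_c−1)/(SG_t−1)−1);  °P = 259 − 259/SG_t;  cells = rate·(V+V_w)·°P
V_w = 20.3·((1.071−1)/(1.046−1)−1) = 11.0326
V_final = 20.3 + 11.0326 = 31.3326
°P = 259 − 259/1.046 = 11.3901
cells = 1.06·31.3326·11.3901

378.2930 billion cells


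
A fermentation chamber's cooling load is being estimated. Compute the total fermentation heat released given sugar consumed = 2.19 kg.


Q = m_sugar · 590 kJ/kg
Q = 2.19 · 590

1292.1000 kJ


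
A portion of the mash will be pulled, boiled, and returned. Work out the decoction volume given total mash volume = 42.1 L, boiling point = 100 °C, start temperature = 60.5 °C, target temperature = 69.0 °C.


V_dec = V_total·(T_target − T_start)/(T_boil − T_start)
V_dec = 42.1·(69.0 − 60.5)/(100 − 60.5)

9.0595 L


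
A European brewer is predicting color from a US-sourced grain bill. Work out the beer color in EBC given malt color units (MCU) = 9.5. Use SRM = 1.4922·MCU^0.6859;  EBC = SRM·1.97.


SRM = 1.4922·9.5^0.6859 = 6.9895
EBC = 6.9895·1.97

13.7694 EBC


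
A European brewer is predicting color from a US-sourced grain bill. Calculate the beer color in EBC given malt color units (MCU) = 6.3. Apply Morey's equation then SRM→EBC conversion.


SRM = 1.4922·MCU^0.6859;  EBC = SRM·1.97
SRM = 1.4922·6.3^0.6859 = 5.2734
EBC = 5.2734·1.97

10.3887 EBC


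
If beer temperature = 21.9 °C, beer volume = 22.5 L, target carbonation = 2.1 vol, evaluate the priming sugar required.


residual = 14.695·(0.01821 + 0.09011·e^(−0.04·T));  sugar = (target − residual)·4.0·V
residual = 14.695·(0.01821 + 0.09011·e^(−0.04·21.9)) = 0.8190
sugar = (2.1 − 0.8190)·4.0·22.5

115.2865 g


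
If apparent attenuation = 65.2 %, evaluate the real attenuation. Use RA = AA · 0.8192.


RA = 65.2 · 0.8192

53.4118 %


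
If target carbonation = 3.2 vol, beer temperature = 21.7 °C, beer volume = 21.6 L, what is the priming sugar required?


residual = 14.695·(0.01821 + 0.09011·e^(−0.04·T));  sugar = (target − residual)·4.0·V
residual = 14.695·(0.01821 + 0.09011·e^(−0.04·21.7)) = 0.8235
sugar = (3.2 − 0.8235)·4.0·21.6

205.3324 g


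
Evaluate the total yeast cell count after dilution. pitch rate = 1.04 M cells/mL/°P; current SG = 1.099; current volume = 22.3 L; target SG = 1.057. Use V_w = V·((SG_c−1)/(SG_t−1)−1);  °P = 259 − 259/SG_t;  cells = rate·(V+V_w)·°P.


V_w = 22.3·((1.099−1)/(1.057−1)−1) = 16.4316
V_final = 22.3 + 16.4316 = 38.7316
°P = 259 − 259/1.057 = 13.9669
cells = 1.04·38.7316·13.9669

562.5980 billion cells


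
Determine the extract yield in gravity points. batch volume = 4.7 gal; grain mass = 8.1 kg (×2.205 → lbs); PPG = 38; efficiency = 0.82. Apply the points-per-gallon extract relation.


points = lbs × PPG × eff / vol
lbs = 8.1 × 2.205 = 17.8605
points = 17.8605 × 38 × 0.82 / 4.7

118.4113 points


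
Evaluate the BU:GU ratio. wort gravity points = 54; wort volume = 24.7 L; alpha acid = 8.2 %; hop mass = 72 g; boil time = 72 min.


U = 1.65·0.000125^(GP/1000)·(1−e^(−0.04t))/4.15;  IBU = (α/100)·m·U·1000/V;  BU:GU = IBU/GP
U = 1.65·0.000125^(54/1000)·(1−e^(−0.04·72))/4.15 = 0.2310
IBU = (8.2/100)·72·0.2310·1000/24.7 = 55.2114
BU:GU = 55.2114/54

1.0224


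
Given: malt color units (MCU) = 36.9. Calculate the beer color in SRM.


SRM = 1.4922 · MCU^0.6859
SRM = 1.4922 · 36.9^0.6859

17.7276 SRM


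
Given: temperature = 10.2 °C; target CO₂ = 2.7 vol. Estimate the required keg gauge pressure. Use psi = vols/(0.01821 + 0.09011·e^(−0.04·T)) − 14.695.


psi = 2.7/(0.01821 + 0.09011·e^(−0.04·10.2)) − 14.695

19.8622 psi


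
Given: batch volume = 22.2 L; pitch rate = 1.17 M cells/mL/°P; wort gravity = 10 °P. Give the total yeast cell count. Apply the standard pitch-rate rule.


cells (billions) = rate · V_L · °P
cells = 1.17 · 22.2 · 10

259.7400 billion cells


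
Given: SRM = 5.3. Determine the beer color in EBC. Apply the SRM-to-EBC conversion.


EBC = SRM · 1.97
EBC = 5.3 · 1.97

10.4410 EBC


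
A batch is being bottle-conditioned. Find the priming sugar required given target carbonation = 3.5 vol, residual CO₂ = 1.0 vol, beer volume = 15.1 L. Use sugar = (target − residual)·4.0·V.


sugar = (3.5 − 1.0)·4.0·15.1

151.0000 g


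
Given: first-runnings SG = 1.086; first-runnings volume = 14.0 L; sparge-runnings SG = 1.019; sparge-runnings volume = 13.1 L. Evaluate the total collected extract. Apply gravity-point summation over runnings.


total = Σ (SG_i − 1)·1000·V_i
first = (1.086 − 1)·1000·14.0 = 1204.0000
sparge = (1.019 − 1)·1000·13.1 = 248.9000
total = 1204.0000 + 248.9000

1452.9000 gravity·L


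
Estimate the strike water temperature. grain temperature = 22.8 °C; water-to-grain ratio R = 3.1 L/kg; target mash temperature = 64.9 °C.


T_strike = (0.41/R)·(T_mash − T_grain) + T_mash
T_strike = (0.41/3.1)·(64.9 − 22.8) + 64.9

70.4681 °C


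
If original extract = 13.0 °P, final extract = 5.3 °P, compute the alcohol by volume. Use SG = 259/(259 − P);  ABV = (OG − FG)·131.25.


OG = 259/(259 − 13.0) = 1.0528
FG = 259/(259 − 5.3) = 1.0209
ABV = (1.0528 − 1.0209)·131.25

4.1941 % ABV


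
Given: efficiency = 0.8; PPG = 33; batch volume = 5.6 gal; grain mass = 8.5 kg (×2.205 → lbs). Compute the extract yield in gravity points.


points = lbs × PPG × eff / vol
lbs = 8.5 × 2.205 = 18.7425
points = 18.7425 × 33 × 0.8 / 5.6

88.3575 points


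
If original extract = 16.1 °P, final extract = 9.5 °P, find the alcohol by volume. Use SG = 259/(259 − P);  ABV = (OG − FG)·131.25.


OG = 259/(259 − 16.1) = 1.0663
FG = 259/(259 − 9.5) = 1.0381
ABV = (1.0663 − 1.0381)·131.25

3.7021 % ABV


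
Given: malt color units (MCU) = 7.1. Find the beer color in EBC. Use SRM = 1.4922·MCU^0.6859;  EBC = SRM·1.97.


SRM = 1.4922·7.1^0.6859 = 5.7241
EBC = 5.7241·1.97

11.2764 EBC


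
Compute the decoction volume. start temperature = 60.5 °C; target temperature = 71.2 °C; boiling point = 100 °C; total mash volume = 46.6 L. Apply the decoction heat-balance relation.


V_dec = V_total·(T_target − T_start)/(T_boil − T_start)
V_dec = 46.6·(71.2 − 60.5)/(100 − 60.5)

12.6233 L


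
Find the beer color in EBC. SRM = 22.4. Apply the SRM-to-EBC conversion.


EBC = SRM · 1.97
EBC = 22.4 · 1.97

44.1280 EBC


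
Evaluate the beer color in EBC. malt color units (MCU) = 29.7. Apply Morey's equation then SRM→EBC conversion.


SRM = 1.4922·MCU^0.6859;  EBC = SRM·1.97
SRM = 1.4922·29.7^0.6859 = 15.2753
EBC = 15.2753·1.97

30.0924 EBC


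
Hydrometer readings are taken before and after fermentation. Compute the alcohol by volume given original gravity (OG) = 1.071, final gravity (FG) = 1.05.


ABV = (OG − FG) · 131.25
ABV = (1.071 − 1.05) · 131.25

2.7562 % ABV


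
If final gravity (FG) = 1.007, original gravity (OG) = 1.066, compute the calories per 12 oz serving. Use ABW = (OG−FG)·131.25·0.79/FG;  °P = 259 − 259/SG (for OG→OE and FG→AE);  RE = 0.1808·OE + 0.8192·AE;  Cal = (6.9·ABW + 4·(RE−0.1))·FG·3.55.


ABW = (1.066 − 1.007)·131.25·0.79/1.007 = 6.0750
OE = 259 − 259/1.066 = 16.0356 °P
AE = 259 − 259/1.007 = 1.8004 °P
RE = 0.1808·16.0356 + 0.8192·1.8004 = 4.3741 °P
Cal = (6.9·6.0750 + 4·(4.3741−0.1))·1.007·3.55

210.9672 kcal


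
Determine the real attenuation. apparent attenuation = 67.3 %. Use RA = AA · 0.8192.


RA = 67.3 · 0.8192

55.1322 %


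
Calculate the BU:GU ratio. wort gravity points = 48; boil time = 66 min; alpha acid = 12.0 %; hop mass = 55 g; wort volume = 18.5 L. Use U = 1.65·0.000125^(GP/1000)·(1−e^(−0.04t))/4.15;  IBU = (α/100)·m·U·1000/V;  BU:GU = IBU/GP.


U = 1.65·0.000125^(48/1000)·(1−e^(−0.04·66))/4.15 = 0.2398
IBU = (12.0/100)·55·0.2398·1000/18.5 = 85.5670
BU:GU = 85.5670/48

1.7826


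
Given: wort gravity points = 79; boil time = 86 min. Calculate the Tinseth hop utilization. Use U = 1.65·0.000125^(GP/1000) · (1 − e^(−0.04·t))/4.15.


bigness = 1.65·0.000125^(79/1000) = 0.8112
boil_factor = (1 − e^(−0.04·86))/4.15 = 0.2332
U = 0.8112 · 0.2332

0.1892


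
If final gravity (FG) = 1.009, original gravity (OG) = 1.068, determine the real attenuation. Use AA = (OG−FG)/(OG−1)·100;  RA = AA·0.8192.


AA = (1.068 − 1.009)/(1.068 − 1)·100 = 86.7647
RA = 86.7647·0.8192

71.0776 %


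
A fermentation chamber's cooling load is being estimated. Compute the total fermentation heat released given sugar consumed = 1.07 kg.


Q = m_sugar · 590 kJ/kg
Q = 1.07 · 590

631.3000 kJ


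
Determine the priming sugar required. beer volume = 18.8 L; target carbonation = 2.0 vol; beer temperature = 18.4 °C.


residual = 14.695·(0.01821 + 0.09011·e^(−0.04·T));  sugar = (target − residual)·4.0·V
residual = 14.695·(0.01821 + 0.09011·e^(−0.04·18.4)) = 0.9019
sugar = (2.0 − 0.9019)·4.0·18.8

82.5766 g


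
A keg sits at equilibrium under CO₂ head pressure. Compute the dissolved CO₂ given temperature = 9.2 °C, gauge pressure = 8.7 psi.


vols = (P + 14.695)·(0.01821 + 0.09011·e^(−0.04·T))
vols = (8.7 + 14.695)·(0.01821 + 0.09011·e^(−0.04·9.2))

1.8851 volumes


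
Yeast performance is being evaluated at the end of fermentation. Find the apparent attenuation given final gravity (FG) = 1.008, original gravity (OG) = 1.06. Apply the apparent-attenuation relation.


AA = (OG − FG)/(OG − 1) · 100
AA = (1.06 − 1.008)/(1.06 − 1) · 100

86.6667 %


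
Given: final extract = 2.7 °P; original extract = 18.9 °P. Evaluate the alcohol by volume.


SG = 259/(259 − P);  ABV = (OG − FG)·131.25
OG = 259/(259 − 18.9) = 1.0787
FG = 259/(259 − 2.7) = 1.0105
ABV = (1.0787 − 1.0105)·131.25

8.9490 % ABV


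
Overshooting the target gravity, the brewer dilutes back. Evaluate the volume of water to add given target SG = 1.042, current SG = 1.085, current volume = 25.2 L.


V_water = V·((SG_curr − 1)/(SG_target − 1) − 1)
V_water = 25.2·((1.085 − 1)/(1.042 − 1) − 1)

25.8000 L


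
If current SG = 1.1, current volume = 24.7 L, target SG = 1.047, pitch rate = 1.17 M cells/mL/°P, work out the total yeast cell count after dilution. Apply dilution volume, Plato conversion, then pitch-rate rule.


V_w = V·((SG_c−1)/(SG_t−1)−1);  °P = 259 − 259/SG_t;  cells = rate·(V+V_w)·°P
V_w = 24.7·((1.1−1)/(1.047−1)−1) = 27.8532
V_final = 24.7 + 27.8532 = 52.5532
°P = 259 − 259/1.047 = 11.6266
cells = 1.17·52.5532·11.6266

714.8845 billion cells


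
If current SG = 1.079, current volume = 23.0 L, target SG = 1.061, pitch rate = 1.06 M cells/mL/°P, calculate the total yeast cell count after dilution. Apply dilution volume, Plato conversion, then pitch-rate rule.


V_w = V·((SG_c−1)/(SG_t−1)−1);  °P = 259 − 259/SG_t;  cells = rate·(V+V_w)·°P
V_w = 23.0·((1.079−1)/(1.061−1)−1) = 6.7869
V_final = 23.0 + 6.7869 = 29.7869
°P = 259 − 259/1.061 = 14.8907
cells = 1.06·29.7869·14.8907

470.1595 billion cells


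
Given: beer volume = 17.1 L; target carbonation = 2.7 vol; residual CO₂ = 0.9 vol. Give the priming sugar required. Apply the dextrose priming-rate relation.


sugar = (target − residual)·4.0·V
sugar = (2.7 − 0.9)·4.0·17.1

123.1200 g


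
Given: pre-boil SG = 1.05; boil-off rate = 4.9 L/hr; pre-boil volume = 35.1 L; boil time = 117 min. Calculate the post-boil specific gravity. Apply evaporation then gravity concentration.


V_post = V_pre − rate·(t/60);  SG_post = 1 + (SG_pre−1)·V_pre/V_post
V_post = 35.1 − 4.9·(117/60) = 25.5450
SG_post = 1 + (1.05 − 1)·35.1/25.5450

1.0687


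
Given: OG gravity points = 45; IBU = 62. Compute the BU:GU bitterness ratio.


BU:GU = IBU / OG_points
BU:GU = 62 / 45

1.3778


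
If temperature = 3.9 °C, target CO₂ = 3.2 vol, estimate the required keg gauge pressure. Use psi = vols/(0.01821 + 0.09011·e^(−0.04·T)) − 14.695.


psi = 3.2/(0.01821 + 0.09011·e^(−0.04·3.9)) − 14.695

18.8816 psi


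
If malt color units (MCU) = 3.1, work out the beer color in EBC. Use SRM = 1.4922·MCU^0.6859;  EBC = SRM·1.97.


SRM = 1.4922·3.1^0.6859 = 3.2423
EBC = 3.2423·1.97

6.3873 EBC


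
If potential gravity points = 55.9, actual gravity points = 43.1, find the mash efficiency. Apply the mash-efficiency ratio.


efficiency = actual / potential × 100
efficiency = 43.1 / 55.9 × 100

77.1020 %


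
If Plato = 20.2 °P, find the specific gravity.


SG = 259/(259 − P)
SG = 259/(259 − 20.2)

1.0846


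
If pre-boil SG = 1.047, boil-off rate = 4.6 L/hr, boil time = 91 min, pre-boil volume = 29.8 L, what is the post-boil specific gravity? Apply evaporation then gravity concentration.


V_post = V_pre − rate·(t/60);  SG_post = 1 + (SG_pre−1)·V_pre/V_post
V_post = 29.8 − 4.6·(91/60) = 22.8233
SG_post = 1 + (1.047 − 1)·29.8/22.8233

1.0614


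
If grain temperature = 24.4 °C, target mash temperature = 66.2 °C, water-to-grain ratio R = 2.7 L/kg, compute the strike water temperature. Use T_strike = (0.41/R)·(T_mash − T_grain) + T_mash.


T_strike = (0.41/2.7)·(66.2 − 24.4) + 66.2

72.5474 °C


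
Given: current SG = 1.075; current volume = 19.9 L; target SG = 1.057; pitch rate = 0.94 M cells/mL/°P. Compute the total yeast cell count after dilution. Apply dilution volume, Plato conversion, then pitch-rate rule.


V_w = V·((SG_c−1)/(SG_t−1)−1);  °P = 259 − 259/SG_t;  cells = rate·(V+V_w)·°P
V_w = 19.9·((1.075−1)/(1.057−1)−1) = 6.2842
V_final = 19.9 + 6.2842 = 26.1842
°P = 259 − 259/1.057 = 13.9669
cells = 0.94·26.1842·13.9669

343.7692 billion cells


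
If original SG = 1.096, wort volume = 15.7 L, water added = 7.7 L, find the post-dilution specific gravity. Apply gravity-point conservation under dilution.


SG_new = 1 + (SG_old − 1)·V_old/(V_old + V_water)
pts = (1.096 − 1)·1000·15.7/(15.7 + 7.7) = 64.4103
SG_new = 1 + 64.4103/1000

1.0644


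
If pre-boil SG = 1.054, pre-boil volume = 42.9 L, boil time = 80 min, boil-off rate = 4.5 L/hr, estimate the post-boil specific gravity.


V_post = V_pre − rate·(t/60);  SG_post = 1 + (SG_pre−1)·V_pre/V_post
V_post = 42.9 − 4.5·(80/60) = 36.9000
SG_post = 1 + (1.054 − 1)·42.9/36.9000

1.0628


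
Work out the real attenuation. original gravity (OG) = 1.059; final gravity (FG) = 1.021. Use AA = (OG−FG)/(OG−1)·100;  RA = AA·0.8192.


AA = (1.059 − 1.021)/(1.059 − 1)·100 = 64.4068
RA = 64.4068·0.8192

52.7620 %


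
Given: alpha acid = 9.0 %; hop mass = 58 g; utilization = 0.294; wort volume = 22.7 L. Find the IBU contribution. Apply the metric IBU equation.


IBU = (α/100)·mass·U·1000 / V
IBU = (9.0/100)·58·0.294·1000 / 22.7

67.6070 IBU


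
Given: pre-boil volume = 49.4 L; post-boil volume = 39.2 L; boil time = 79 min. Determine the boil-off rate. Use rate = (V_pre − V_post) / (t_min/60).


rate = (49.4 − 39.2) / (79/60)

7.7468 L/hr


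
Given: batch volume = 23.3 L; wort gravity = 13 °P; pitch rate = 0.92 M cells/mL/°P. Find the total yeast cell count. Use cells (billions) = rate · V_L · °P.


cells = 0.92 · 23.3 · 13

278.6680 billion cells


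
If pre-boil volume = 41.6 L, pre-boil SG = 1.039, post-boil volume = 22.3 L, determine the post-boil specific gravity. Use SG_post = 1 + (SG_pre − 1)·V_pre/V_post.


pts_pre = (1.039 − 1)·1000 = 39.0000
pts_post = 39.0000·41.6/22.3 = 72.7534
SG_post = 1 + 72.7534/1000

1.0728


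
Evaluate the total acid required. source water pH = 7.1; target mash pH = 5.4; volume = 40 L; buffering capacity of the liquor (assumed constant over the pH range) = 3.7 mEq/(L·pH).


acid = buffering capacity · (pH_source − pH_target) · V
acid = 3.7 · (7.1 − 5.4) · 40

251.6000 mEq


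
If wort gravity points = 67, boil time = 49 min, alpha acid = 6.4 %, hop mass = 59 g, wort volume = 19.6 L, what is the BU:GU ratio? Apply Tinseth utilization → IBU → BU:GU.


U = 1.65·0.000125^(GP/1000)·(1−e^(−0.04t))/4.15;  IBU = (α/100)·m·U·1000/V;  BU:GU = IBU/GP
U = 1.65·0.000125^(67/1000)·(1−e^(−0.04·49))/4.15 = 0.1871
IBU = (6.4/100)·59·0.1871·1000/19.6 = 36.0387
BU:GU = 36.0387/67

0.5379


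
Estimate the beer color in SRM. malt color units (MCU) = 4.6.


SRM = 1.4922 · MCU^0.6859
SRM = 1.4922 · 4.6^0.6859

4.2502 SRM


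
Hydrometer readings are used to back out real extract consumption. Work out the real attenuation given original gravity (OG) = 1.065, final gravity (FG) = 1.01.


AA = (OG−FG)/(OG−1)·100;  RA = AA·0.8192
AA = (1.065 − 1.01)/(1.065 − 1)·100 = 84.6154
RA = 84.6154·0.8192

69.3169 %
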